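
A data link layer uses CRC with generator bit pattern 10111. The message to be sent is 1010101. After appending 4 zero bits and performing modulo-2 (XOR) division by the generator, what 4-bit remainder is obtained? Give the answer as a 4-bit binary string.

Append 4 zeros: 10101010000. Divide by 10111 (XOR where the leading bit is 1):
  pos 0: 10101 XOR 10111 = 00010
  pos 3: 10010 XOR 10111 = 00101
  pos 5: 10100 XOR 10111 = 00011
Remainder (last 4 bits) = 0110. This is the CRC / FCS.

0110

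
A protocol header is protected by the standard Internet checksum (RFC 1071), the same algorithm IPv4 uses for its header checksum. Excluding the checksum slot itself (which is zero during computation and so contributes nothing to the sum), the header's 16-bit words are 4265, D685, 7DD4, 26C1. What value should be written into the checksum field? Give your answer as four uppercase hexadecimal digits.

427F

One's-complement addition (fold any carry out of bit 15 back into bit 0):
  0x4265 + 0xD685 = 0x118EA → wrap carry → 0x18EB
  0x18EB + 0x7DD4 = 0x096BF
  0x96BF + 0x26C1 = 0x0BD80
One's-complement sum = 0xBD80.
Checksum = ~0xBD80 & 0xFFFF = 0x427F.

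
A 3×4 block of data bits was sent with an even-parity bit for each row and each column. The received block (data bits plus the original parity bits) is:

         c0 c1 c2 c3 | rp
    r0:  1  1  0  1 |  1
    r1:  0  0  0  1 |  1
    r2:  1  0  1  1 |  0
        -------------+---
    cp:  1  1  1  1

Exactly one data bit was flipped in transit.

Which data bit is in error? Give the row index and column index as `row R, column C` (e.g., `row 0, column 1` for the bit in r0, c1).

row 2, column 0

Recompute each row's even parity and compare to rp:
  r0: data parity 1, sent rp 1 → ok
  r1: data parity 1, sent rp 1 → ok
  r2: data parity 1, sent rp 0 → mismatch
Recompute each column's even parity and compare to cp:
  c0: data parity 0, sent cp 1 → mismatch
  c1: data parity 1, sent cp 1 → ok
  c2: data parity 1, sent cp 1 → ok
  c3: data parity 1, sent cp 1 → ok
Exactly one row (r2) and one column (c0) fail → the flipped bit is at their intersection.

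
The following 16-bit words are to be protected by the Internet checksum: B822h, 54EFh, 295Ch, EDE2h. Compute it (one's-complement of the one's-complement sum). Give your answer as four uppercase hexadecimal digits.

DBAE

One's-complement addition (fold any carry out of bit 15 back into bit 0):
  0xB822 + 0x54EF = 0x10D11 → wrap carry → 0x0D12
  0x0D12 + 0x295C = 0x0366E
  0x366E + 0xEDE2 = 0x12450 → wrap carry → 0x2451
One's-complement sum = 0x2451.
Checksum = ~0x2451 & 0xFFFF = 0xDBAE.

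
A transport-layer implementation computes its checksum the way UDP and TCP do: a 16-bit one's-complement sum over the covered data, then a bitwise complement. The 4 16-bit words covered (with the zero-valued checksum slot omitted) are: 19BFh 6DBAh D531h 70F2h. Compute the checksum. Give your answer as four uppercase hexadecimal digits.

One's-complement addition (fold any carry out of bit 15 back into bit 0):
  0x19BF + 0x6DBA = 0x08779
  0x8779 + 0xD531 = 0x15CAA → wrap carry → 0x5CAB
  0x5CAB + 0x70F2 = 0x0CD9D
One's-complement sum = 0xCD9D.
Checksum = ~0xCD9D & 0xFFFF = 0x3262.

3262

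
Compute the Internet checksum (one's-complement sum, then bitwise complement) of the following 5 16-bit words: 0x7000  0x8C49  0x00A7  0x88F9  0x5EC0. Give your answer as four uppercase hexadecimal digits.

1B55

One's-complement addition (fold any carry out of bit 15 back into bit 0):
  0x7000 + 0x8C49 = 0x0FC49
  0xFC49 + 0x00A7 = 0x0FCF0
  0xFCF0 + 0x88F9 = 0x185E9 → wrap carry → 0x85EA
  0x85EA + 0x5EC0 = 0x0E4AA
One's-complement sum = 0xE4AA.
Checksum = ~0xE4AA & 0xFFFF = 0x1B55.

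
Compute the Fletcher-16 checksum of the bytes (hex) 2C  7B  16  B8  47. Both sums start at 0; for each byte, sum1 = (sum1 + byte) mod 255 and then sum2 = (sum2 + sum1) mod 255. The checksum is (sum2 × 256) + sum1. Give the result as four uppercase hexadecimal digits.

Running sums (mod 255):
  after byte 0 (2C): sum1=44, sum2=44
  after byte 1 (7B): sum1=167, sum2=211
  after byte 2 (16): sum1=189, sum2=145
  after byte 3 (B8): sum1=118, sum2=8
  after byte 4 (47): sum1=189, sum2=197
Checksum = sum2·256 + sum1 = 197·256 + 189 = 50621 = 0xC5BD.

C5BD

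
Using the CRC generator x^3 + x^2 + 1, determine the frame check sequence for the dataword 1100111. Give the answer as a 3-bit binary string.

111

Append 3 zeros: 1100111000. Divide by 1101 (XOR where the leading bit is 1):
  pos 0: 1100 XOR 1101 = 0001
  pos 3: 1111 XOR 1101 = 0010
  pos 5: 1000 XOR 1101 = 0101
  pos 6: 1010 XOR 1101 = 0111
Remainder (last 3 bits) = 111. This is the CRC / FCS.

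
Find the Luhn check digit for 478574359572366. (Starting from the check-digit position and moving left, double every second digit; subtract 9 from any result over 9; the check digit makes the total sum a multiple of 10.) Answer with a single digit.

Partial digits right→left: 6 6 3 2 7 5 9 5 3 4 7 5 8 7 4
Double every second digit counting from the check-digit position (so the 1st, 3rd, 5th, ... of the partial from the right).
  doubled (with −9 where >9): 3 6 5 9 6 5 7 8 → sum 49
  kept as-is: 6 2 5 5 4 5 7 → sum 34
Total = 49 + 34 = 83.
Check digit = (10 − (83 mod 10)) mod 10 = 7.

7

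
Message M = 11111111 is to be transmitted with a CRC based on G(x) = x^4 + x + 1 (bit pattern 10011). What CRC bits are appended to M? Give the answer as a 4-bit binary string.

Append 4 zeros: 111111110000. Divide by 10011 (XOR where the leading bit is 1):
  pos 0: 11111 XOR 10011 = 01100
  pos 1: 11001 XOR 10011 = 01010
  pos 2: 10101 XOR 10011 = 00110
  pos 4: 11010 XOR 10011 = 01001
  pos 5: 10010 XOR 10011 = 00001
Remainder (last 4 bits) = 0100. This is the CRC / FCS.

0100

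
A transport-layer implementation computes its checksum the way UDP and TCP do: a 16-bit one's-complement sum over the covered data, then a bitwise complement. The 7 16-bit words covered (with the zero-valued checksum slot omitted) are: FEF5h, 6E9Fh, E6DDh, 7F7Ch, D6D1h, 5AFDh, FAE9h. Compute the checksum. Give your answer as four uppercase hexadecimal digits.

One's-complement addition (fold any carry out of bit 15 back into bit 0):
  0xFEF5 + 0x6E9F = 0x16D94 → wrap carry → 0x6D95
  0x6D95 + 0xE6DD = 0x15472 → wrap carry → 0x5473
  0x5473 + 0x7F7C = 0x0D3EF
  0xD3EF + 0xD6D1 = 0x1AAC0 → wrap carry → 0xAAC1
  0xAAC1 + 0x5AFD = 0x105BE → wrap carry → 0x05BF
  0x05BF + 0xFAE9 = 0x100A8 → wrap carry → 0x00A9
One's-complement sum = 0x00A9.
Checksum = ~0x00A9 & 0xFFFF = 0xFF56.

FF56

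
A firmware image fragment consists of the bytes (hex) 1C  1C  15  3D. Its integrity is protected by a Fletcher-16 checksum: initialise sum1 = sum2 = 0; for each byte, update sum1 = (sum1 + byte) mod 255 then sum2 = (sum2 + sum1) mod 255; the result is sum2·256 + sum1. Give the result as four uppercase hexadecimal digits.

2C8A

Running sums (mod 255):
  after byte 0 (1C): sum1=28, sum2=28
  after byte 1 (1C): sum1=56, sum2=84
  after byte 2 (15): sum1=77, sum2=161
  after byte 3 (3D): sum1=138, sum2=44
Checksum = sum2·256 + sum1 = 44·256 + 138 = 11402 = 0x2C8A.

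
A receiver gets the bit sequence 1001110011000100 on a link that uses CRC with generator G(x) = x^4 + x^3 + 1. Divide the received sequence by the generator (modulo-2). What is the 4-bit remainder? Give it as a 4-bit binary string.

Modulo-2 division of 1001110011000100 by 11001:
  pos 0: 10011 XOR 11001 = 01010
  pos 1: 10101 XOR 11001 = 01100
  pos 2: 11000 XOR 11001 = 00001
  pos 6: 10110 XOR 11001 = 01111
  pos 7: 11110 XOR 11001 = 00111
  pos 9: 11101 XOR 11001 = 00100
  pos 11: 10000 XOR 11001 = 01001
Remainder = 1001 (nonzero — an error is detected).

1001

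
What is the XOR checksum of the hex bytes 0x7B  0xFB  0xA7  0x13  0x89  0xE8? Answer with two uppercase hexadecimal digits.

55

XOR the bytes together:
  start with 0x7B
  0x7B ⊕ 0xFB = 0x80
  0x80 ⊕ 0xA7 = 0x27
  0x27 ⊕ 0x13 = 0x34
  0x34 ⊕ 0x89 = 0xBD
  0xBD ⊕ 0xE8 = 0x55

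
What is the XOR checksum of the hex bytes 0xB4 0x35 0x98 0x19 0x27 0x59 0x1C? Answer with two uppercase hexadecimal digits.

XOR the bytes together:
  start with 0xB4
  0xB4 ⊕ 0x35 = 0x81
  0x81 ⊕ 0x98 = 0x19
  0x19 ⊕ 0x19 = 0x00
  0x00 ⊕ 0x27 = 0x27
  0x27 ⊕ 0x59 = 0x7E
  0x7E ⊕ 0x1C = 0x62

62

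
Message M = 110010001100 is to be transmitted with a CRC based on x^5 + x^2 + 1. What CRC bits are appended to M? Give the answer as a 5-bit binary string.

10011

Append 5 zeros: 11001000110000000. Divide by 100101 (XOR where the leading bit is 1):
  pos 0: 110010 XOR 100101 = 010111
  pos 1: 101110 XOR 100101 = 001011
  pos 3: 101101 XOR 100101 = 001000
  pos 5: 100010 XOR 100101 = 000111
  pos 8: 111000 XOR 100101 = 011101
  pos 9: 111010 XOR 100101 = 011111
  pos 10: 111110 XOR 100101 = 011011
  pos 11: 110110 XOR 100101 = 010011
Remainder (last 5 bits) = 10011. This is the CRC / FCS.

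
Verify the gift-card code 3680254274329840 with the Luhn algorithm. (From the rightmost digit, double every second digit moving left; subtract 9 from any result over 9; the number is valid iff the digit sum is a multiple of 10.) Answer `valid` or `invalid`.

valid

From the right, keep odd positions and double even positions (subtract 9 from any doubled value over 9):
  doubled (positions 2,4,...): 8 9 6 5 8 4 7 6 → sum 53
  kept (positions 1,3,...): 0 8 2 4 2 5 0 6 → sum 27
Total = 80.
80 mod 10 = 0, so the number is valid.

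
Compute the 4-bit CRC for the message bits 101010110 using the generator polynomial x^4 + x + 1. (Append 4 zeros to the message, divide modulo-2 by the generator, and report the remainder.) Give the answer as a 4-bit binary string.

Append 4 zeros: 1010101100000. Divide by 10011 (XOR where the leading bit is 1):
  pos 0: 10101 XOR 10011 = 00110
  pos 2: 11001 XOR 10011 = 01010
  pos 3: 10101 XOR 10011 = 00110
  pos 5: 11000 XOR 10011 = 01011
  pos 6: 10110 XOR 10011 = 00101
  pos 8: 10100 XOR 10011 = 00111
Remainder (last 4 bits) = 0111. This is the CRC / FCS.

0111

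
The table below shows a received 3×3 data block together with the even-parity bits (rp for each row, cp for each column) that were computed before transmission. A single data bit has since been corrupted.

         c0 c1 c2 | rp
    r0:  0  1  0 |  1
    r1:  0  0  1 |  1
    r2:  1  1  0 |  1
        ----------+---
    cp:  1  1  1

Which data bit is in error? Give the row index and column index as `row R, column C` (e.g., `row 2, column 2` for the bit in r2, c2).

row 2, column 1

Recompute each row's even parity and compare to rp:
  r0: data parity 1, sent rp 1 → ok
  r1: data parity 1, sent rp 1 → ok
  r2: data parity 0, sent rp 1 → mismatch
Recompute each column's even parity and compare to cp:
  c0: data parity 1, sent cp 1 → ok
  c1: data parity 0, sent cp 1 → mismatch
  c2: data parity 1, sent cp 1 → ok
Exactly one row (r2) and one column (c1) fail → the flipped bit is at their intersection.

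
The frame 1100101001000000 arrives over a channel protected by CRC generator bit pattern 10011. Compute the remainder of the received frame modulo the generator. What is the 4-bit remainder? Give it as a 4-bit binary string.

Modulo-2 division of 1100101001000000 by 10011:
  pos 0: 11001 XOR 10011 = 01010
  pos 1: 10100 XOR 10011 = 00111
  pos 3: 11110 XOR 10011 = 01101
  pos 4: 11010 XOR 10011 = 01001
  pos 5: 10011 XOR 10011 = 00000
Remainder = 0000 (zero — the frame passes the CRC check).

0000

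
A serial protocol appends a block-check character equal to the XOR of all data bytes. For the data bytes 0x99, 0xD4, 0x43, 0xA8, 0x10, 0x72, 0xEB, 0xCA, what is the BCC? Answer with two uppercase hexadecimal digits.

E5

XOR the bytes together:
  start with 0x99
  0x99 ⊕ 0xD4 = 0x4D
  0x4D ⊕ 0x43 = 0x0E
  0x0E ⊕ 0xA8 = 0xA6
  0xA6 ⊕ 0x10 = 0xB6
  0xB6 ⊕ 0x72 = 0xC4
  0xC4 ⊕ 0xEB = 0x2F
  0x2F ⊕ 0xCA = 0xE5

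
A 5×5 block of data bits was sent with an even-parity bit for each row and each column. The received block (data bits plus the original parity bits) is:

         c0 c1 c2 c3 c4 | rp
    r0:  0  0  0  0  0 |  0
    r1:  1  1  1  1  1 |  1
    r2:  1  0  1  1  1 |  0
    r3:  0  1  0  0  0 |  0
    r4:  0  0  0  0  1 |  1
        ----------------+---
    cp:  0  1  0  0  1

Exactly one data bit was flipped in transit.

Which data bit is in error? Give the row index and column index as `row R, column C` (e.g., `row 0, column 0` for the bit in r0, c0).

Recompute each row's even parity and compare to rp:
  r0: data parity 0, sent rp 0 → ok
  r1: data parity 1, sent rp 1 → ok
  r2: data parity 0, sent rp 0 → ok
  r3: data parity 1, sent rp 0 → mismatch
  r4: data parity 1, sent rp 1 → ok
Recompute each column's even parity and compare to cp:
  c0: data parity 0, sent cp 0 → ok
  c1: data parity 0, sent cp 1 → mismatch
  c2: data parity 0, sent cp 0 → ok
  c3: data parity 0, sent cp 0 → ok
  c4: data parity 1, sent cp 1 → ok
Exactly one row (r3) and one column (c1) fail → the flipped bit is at their intersection.

row 3, column 1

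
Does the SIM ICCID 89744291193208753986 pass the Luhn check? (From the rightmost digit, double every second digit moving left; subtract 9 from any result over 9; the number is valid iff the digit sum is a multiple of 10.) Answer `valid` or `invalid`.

valid

From the right, keep odd positions and double even positions (subtract 9 from any doubled value over 9):
  doubled (positions 2,4,...): 7 6 5 0 6 2 9 8 5 7 → sum 55
  kept (positions 1,3,...): 6 9 5 8 2 9 1 2 4 9 → sum 55
Total = 110.
110 mod 10 = 0, so the number is valid.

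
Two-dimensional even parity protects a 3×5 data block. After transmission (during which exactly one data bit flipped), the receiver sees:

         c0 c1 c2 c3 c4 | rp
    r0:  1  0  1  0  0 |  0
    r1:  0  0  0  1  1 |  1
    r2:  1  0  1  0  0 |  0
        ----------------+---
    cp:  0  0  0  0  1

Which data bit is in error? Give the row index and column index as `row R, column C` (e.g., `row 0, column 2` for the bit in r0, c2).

Recompute each row's even parity and compare to rp:
  r0: data parity 0, sent rp 0 → ok
  r1: data parity 0, sent rp 1 → mismatch
  r2: data parity 0, sent rp 0 → ok
Recompute each column's even parity and compare to cp:
  c0: data parity 0, sent cp 0 → ok
  c1: data parity 0, sent cp 0 → ok
  c2: data parity 0, sent cp 0 → ok
  c3: data parity 1, sent cp 0 → mismatch
  c4: data parity 1, sent cp 1 → ok
Exactly one row (r1) and one column (c3) fail → the flipped bit is at their intersection.

row 1, column 3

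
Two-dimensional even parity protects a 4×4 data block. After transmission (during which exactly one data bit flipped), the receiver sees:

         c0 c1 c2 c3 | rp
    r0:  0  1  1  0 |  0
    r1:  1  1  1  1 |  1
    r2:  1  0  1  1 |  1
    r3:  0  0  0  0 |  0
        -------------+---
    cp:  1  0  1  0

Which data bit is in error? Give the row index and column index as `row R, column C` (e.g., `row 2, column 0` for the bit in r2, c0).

row 1, column 0

Recompute each row's even parity and compare to rp:
  r0: data parity 0, sent rp 0 → ok
  r1: data parity 0, sent rp 1 → mismatch
  r2: data parity 1, sent rp 1 → ok
  r3: data parity 0, sent rp 0 → ok
Recompute each column's even parity and compare to cp:
  c0: data parity 0, sent cp 1 → mismatch
  c1: data parity 0, sent cp 0 → ok
  c2: data parity 1, sent cp 1 → ok
  c3: data parity 0, sent cp 0 → ok
Exactly one row (r1) and one column (c0) fail → the flipped bit is at their intersection.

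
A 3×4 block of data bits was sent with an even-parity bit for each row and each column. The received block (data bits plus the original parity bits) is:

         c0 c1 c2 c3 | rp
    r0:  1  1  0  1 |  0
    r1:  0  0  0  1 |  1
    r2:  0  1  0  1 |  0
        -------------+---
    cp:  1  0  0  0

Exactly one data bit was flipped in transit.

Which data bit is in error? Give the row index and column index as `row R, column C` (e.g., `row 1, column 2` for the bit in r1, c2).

row 0, column 3

Recompute each row's even parity and compare to rp:
  r0: data parity 1, sent rp 0 → mismatch
  r1: data parity 1, sent rp 1 → ok
  r2: data parity 0, sent rp 0 → ok
Recompute each column's even parity and compare to cp:
  c0: data parity 1, sent cp 1 → ok
  c1: data parity 0, sent cp 0 → ok
  c2: data parity 0, sent cp 0 → ok
  c3: data parity 1, sent cp 0 → mismatch
Exactly one row (r0) and one column (c3) fail → the flipped bit is at their intersection.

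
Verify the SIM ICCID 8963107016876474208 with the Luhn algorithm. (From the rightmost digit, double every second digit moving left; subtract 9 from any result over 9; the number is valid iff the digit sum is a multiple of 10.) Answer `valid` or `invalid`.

From the right, keep odd positions and double even positions (subtract 9 from any doubled value over 9):
  doubled (positions 2,4,...): 0 8 8 5 3 0 0 6 9 → sum 39
  kept (positions 1,3,...): 8 2 7 6 8 1 7 1 6 8 → sum 54
Total = 93.
93 mod 10 = 3, so the number is invalid.

invalid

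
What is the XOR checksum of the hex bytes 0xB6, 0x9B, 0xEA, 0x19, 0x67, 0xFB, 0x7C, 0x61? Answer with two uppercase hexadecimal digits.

5F

XOR the bytes together:
  start with 0xB6
  0xB6 ⊕ 0x9B = 0x2D
  0x2D ⊕ 0xEA = 0xC7
  0xC7 ⊕ 0x19 = 0xDE
  0xDE ⊕ 0x67 = 0xB9
  0xB9 ⊕ 0xFB = 0x42
  0x42 ⊕ 0x7C = 0x3E
  0x3E ⊕ 0x61 = 0x5F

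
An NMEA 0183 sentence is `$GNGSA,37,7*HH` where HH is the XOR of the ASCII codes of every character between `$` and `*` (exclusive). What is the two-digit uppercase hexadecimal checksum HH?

6F

XOR the ASCII codes of the payload characters:
  'G' = 0x47 → acc = 0x47
  'N' = 0x4E → acc = 0x09
  'G' = 0x47 → acc = 0x4E
  'S' = 0x53 → acc = 0x1D
  'A' = 0x41 → acc = 0x5C
  ',' = 0x2C → acc = 0x70
  '3' = 0x33 → acc = 0x43
  '7' = 0x37 → acc = 0x74
  ',' = 0x2C → acc = 0x58
  '7' = 0x37 → acc = 0x6F
Checksum = 0x6F.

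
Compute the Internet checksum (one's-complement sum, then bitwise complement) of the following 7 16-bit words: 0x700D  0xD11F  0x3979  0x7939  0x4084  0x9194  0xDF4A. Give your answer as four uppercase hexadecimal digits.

One's-complement addition (fold any carry out of bit 15 back into bit 0):
  0x700D + 0xD11F = 0x1412C → wrap carry → 0x412D
  0x412D + 0x3979 = 0x07AA6
  0x7AA6 + 0x7939 = 0x0F3DF
  0xF3DF + 0x4084 = 0x13463 → wrap carry → 0x3464
  0x3464 + 0x9194 = 0x0C5F8
  0xC5F8 + 0xDF4A = 0x1A542 → wrap carry → 0xA543
One's-complement sum = 0xA543.
Checksum = ~0xA543 & 0xFFFF = 0x5ABC.

5ABC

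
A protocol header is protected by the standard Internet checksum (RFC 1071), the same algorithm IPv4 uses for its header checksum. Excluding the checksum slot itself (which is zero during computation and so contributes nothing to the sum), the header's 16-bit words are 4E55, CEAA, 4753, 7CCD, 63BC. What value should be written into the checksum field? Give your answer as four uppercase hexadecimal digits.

One's-complement addition (fold any carry out of bit 15 back into bit 0):
  0x4E55 + 0xCEAA = 0x11CFF → wrap carry → 0x1D00
  0x1D00 + 0x4753 = 0x06453
  0x6453 + 0x7CCD = 0x0E120
  0xE120 + 0x63BC = 0x144DC → wrap carry → 0x44DD
One's-complement sum = 0x44DD.
Checksum = ~0x44DD & 0xFFFF = 0xBB22.

BB22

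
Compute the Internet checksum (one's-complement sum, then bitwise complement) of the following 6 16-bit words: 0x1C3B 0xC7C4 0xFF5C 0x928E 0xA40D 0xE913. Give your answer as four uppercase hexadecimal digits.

FCF2

One's-complement addition (fold any carry out of bit 15 back into bit 0):
  0x1C3B + 0xC7C4 = 0x0E3FF
  0xE3FF + 0xFF5C = 0x1E35B → wrap carry → 0xE35C
  0xE35C + 0x928E = 0x175EA → wrap carry → 0x75EB
  0x75EB + 0xA40D = 0x119F8 → wrap carry → 0x19F9
  0x19F9 + 0xE913 = 0x1030C → wrap carry → 0x030D
One's-complement sum = 0x030D.
Checksum = ~0x030D & 0xFFFF = 0xFCF2.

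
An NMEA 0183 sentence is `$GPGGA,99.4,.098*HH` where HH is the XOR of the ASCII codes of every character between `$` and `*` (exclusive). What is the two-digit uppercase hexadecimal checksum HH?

XOR the ASCII codes of the payload characters:
  'G' = 0x47 → acc = 0x47
  'P' = 0x50 → acc = 0x17
  'G' = 0x47 → acc = 0x50
  'G' = 0x47 → acc = 0x17
  'A' = 0x41 → acc = 0x56
  ',' = 0x2C → acc = 0x7A
  '9' = 0x39 → acc = 0x43
  '9' = 0x39 → acc = 0x7A
  '.' = 0x2E → acc = 0x54
  '4' = 0x34 → acc = 0x60
  ',' = 0x2C → acc = 0x4C
  '.' = 0x2E → acc = 0x62
  '0' = 0x30 → acc = 0x52
  '9' = 0x39 → acc = 0x6B
  '8' = 0x38 → acc = 0x53
Checksum = 0x53.

53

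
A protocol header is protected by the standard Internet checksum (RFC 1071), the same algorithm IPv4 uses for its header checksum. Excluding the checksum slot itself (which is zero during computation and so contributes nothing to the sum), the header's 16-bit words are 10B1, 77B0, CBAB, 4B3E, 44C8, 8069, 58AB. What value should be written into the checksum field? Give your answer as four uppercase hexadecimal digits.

One's-complement addition (fold any carry out of bit 15 back into bit 0):
  0x10B1 + 0x77B0 = 0x08861
  0x8861 + 0xCBAB = 0x1540C → wrap carry → 0x540D
  0x540D + 0x4B3E = 0x09F4B
  0x9F4B + 0x44C8 = 0x0E413
  0xE413 + 0x8069 = 0x1647C → wrap carry → 0x647D
  0x647D + 0x58AB = 0x0BD28
One's-complement sum = 0xBD28.
Checksum = ~0xBD28 & 0xFFFF = 0x42D7.

42D7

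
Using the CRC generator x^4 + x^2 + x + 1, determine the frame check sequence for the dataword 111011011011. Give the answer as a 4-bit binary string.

1101

Append 4 zeros: 1110110110110000. Divide by 10111 (XOR where the leading bit is 1):
  pos 0: 11101 XOR 10111 = 01010
  pos 1: 10101 XOR 10111 = 00010
  pos 4: 10011 XOR 10111 = 00100
  pos 6: 10001 XOR 10111 = 00110
  pos 8: 11010 XOR 10111 = 01101
  pos 9: 11010 XOR 10111 = 01101
  pos 10: 11010 XOR 10111 = 01101
  pos 11: 11010 XOR 10111 = 01101
Remainder (last 4 bits) = 1101. This is the CRC / FCS.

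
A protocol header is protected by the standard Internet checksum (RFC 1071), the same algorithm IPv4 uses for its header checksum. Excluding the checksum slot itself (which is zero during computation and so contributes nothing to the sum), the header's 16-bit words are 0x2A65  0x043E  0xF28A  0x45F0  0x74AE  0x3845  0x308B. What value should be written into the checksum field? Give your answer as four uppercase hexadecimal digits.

BB62

One's-complement addition (fold any carry out of bit 15 back into bit 0):
  0x2A65 + 0x043E = 0x02EA3
  0x2EA3 + 0xF28A = 0x1212D → wrap carry → 0x212E
  0x212E + 0x45F0 = 0x0671E
  0x671E + 0x74AE = 0x0DBCC
  0xDBCC + 0x3845 = 0x11411 → wrap carry → 0x1412
  0x1412 + 0x308B = 0x0449D
One's-complement sum = 0x449D.
Checksum = ~0x449D & 0xFFFF = 0xBB62.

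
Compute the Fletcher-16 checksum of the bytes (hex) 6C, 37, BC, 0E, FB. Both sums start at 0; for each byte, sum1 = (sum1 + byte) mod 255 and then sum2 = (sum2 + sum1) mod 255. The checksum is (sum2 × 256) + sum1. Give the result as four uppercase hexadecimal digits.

496A

Running sums (mod 255):
  after byte 0 (6C): sum1=108, sum2=108
  after byte 1 (37): sum1=163, sum2=16
  after byte 2 (BC): sum1=96, sum2=112
  after byte 3 (0E): sum1=110, sum2=222
  after byte 4 (FB): sum1=106, sum2=73
Checksum = sum2·256 + sum1 = 73·256 + 106 = 18794 = 0x496A.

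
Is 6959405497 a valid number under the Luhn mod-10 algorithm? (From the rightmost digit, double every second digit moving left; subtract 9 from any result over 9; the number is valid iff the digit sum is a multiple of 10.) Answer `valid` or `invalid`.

invalid

From the right, keep odd positions and double even positions (subtract 9 from any doubled value over 9):
  doubled (positions 2,4,...): 9 1 8 1 3 → sum 22
  kept (positions 1,3,...): 7 4 0 9 9 → sum 29
Total = 51.
51 mod 10 = 1, so the number is invalid.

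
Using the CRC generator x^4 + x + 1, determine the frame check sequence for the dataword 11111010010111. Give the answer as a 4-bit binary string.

0001

Append 4 zeros: 111110100101110000. Divide by 10011 (XOR where the leading bit is 1):
  pos 0: 11111 XOR 10011 = 01100
  pos 1: 11000 XOR 10011 = 01011
  pos 2: 10111 XOR 10011 = 00100
  pos 4: 10000 XOR 10011 = 00011
  pos 7: 11101 XOR 10011 = 01110
  pos 8: 11101 XOR 10011 = 01110
  pos 9: 11101 XOR 10011 = 01110
  pos 10: 11100 XOR 10011 = 01111
  pos 11: 11110 XOR 10011 = 01101
  pos 12: 11010 XOR 10011 = 01001
  pos 13: 10010 XOR 10011 = 00001
Remainder (last 4 bits) = 0001. This is the CRC / FCS.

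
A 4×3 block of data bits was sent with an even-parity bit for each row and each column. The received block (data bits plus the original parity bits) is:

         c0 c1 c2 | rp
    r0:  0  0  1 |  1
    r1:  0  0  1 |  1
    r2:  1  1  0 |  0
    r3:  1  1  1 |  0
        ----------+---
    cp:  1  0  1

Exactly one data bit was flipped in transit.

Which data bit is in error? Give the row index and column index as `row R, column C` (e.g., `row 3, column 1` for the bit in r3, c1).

row 3, column 0

Recompute each row's even parity and compare to rp:
  r0: data parity 1, sent rp 1 → ok
  r1: data parity 1, sent rp 1 → ok
  r2: data parity 0, sent rp 0 → ok
  r3: data parity 1, sent rp 0 → mismatch
Recompute each column's even parity and compare to cp:
  c0: data parity 0, sent cp 1 → mismatch
  c1: data parity 0, sent cp 0 → ok
  c2: data parity 1, sent cp 1 → ok
Exactly one row (r3) and one column (c0) fail → the flipped bit is at their intersection.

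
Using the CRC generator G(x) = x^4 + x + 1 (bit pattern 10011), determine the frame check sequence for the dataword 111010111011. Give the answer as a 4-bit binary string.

1010

Append 4 zeros: 1110101110110000. Divide by 10011 (XOR where the leading bit is 1):
  pos 0: 11101 XOR 10011 = 01110
  pos 1: 11100 XOR 10011 = 01111
  pos 2: 11111 XOR 10011 = 01100
  pos 3: 11001 XOR 10011 = 01010
  pos 4: 10101 XOR 10011 = 00110
  pos 6: 11001 XOR 10011 = 01010
  pos 7: 10101 XOR 10011 = 00110
  pos 9: 11000 XOR 10011 = 01011
  pos 10: 10110 XOR 10011 = 00101
Remainder (last 4 bits) = 1010. This is the CRC / FCS.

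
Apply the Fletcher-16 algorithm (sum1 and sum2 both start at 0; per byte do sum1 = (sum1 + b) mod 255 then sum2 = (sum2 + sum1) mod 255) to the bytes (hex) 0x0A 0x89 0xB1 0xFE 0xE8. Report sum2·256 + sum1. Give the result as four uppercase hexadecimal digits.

542D

Running sums (mod 255):
  after byte 0 (0x0A): sum1=10, sum2=10
  after byte 1 (0x89): sum1=147, sum2=157
  after byte 2 (0xB1): sum1=69, sum2=226
  after byte 3 (0xFE): sum1=68, sum2=39
  after byte 4 (0xE8): sum1=45, sum2=84
Checksum = sum2·256 + sum1 = 84·256 + 45 = 21549 = 0x542D.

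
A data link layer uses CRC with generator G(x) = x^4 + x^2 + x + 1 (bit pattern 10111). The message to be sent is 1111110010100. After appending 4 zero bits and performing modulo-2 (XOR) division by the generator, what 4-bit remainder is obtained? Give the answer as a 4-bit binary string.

1100

Append 4 zeros: 11111100101000000. Divide by 10111 (XOR where the leading bit is 1):
  pos 0: 11111 XOR 10111 = 01000
  pos 1: 10001 XOR 10111 = 00110
  pos 3: 11000 XOR 10111 = 01111
  pos 4: 11111 XOR 10111 = 01000
  pos 5: 10000 XOR 10111 = 00111
  pos 7: 11110 XOR 10111 = 01001
  pos 8: 10010 XOR 10111 = 00101
  pos 10: 10100 XOR 10111 = 00011
Remainder (last 4 bits) = 1100. This is the CRC / FCS.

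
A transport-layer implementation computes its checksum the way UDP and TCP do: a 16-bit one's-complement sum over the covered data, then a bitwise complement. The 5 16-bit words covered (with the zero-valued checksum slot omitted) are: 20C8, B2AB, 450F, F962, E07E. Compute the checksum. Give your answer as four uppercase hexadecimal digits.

0D9B

One's-complement addition (fold any carry out of bit 15 back into bit 0):
  0x20C8 + 0xB2AB = 0x0D373
  0xD373 + 0x450F = 0x11882 → wrap carry → 0x1883
  0x1883 + 0xF962 = 0x111E5 → wrap carry → 0x11E6
  0x11E6 + 0xE07E = 0x0F264
One's-complement sum = 0xF264.
Checksum = ~0xF264 & 0xFFFF = 0x0D9B.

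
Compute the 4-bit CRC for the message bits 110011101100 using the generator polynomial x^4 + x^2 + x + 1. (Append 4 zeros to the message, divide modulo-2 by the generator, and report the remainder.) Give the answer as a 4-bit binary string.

0010

Append 4 zeros: 1100111011000000. Divide by 10111 (XOR where the leading bit is 1):
  pos 0: 11001 XOR 10111 = 01110
  pos 1: 11101 XOR 10111 = 01010
  pos 2: 10101 XOR 10111 = 00010
  pos 5: 10011 XOR 10111 = 00100
  pos 7: 10000 XOR 10111 = 00111
  pos 9: 11100 XOR 10111 = 01011
  pos 10: 10110 XOR 10111 = 00001
Remainder (last 4 bits) = 0010. This is the CRC / FCS.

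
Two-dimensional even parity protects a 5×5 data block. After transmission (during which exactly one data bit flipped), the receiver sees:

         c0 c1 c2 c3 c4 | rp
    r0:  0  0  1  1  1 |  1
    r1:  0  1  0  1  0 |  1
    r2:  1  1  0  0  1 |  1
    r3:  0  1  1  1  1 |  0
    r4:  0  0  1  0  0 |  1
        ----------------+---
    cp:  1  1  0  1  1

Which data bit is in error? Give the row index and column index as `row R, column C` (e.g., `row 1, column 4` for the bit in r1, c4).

Recompute each row's even parity and compare to rp:
  r0: data parity 1, sent rp 1 → ok
  r1: data parity 0, sent rp 1 → mismatch
  r2: data parity 1, sent rp 1 → ok
  r3: data parity 0, sent rp 0 → ok
  r4: data parity 1, sent rp 1 → ok
Recompute each column's even parity and compare to cp:
  c0: data parity 1, sent cp 1 → ok
  c1: data parity 1, sent cp 1 → ok
  c2: data parity 1, sent cp 0 → mismatch
  c3: data parity 1, sent cp 1 → ok
  c4: data parity 1, sent cp 1 → ok
Exactly one row (r1) and one column (c2) fail → the flipped bit is at their intersection.

row 1, column 2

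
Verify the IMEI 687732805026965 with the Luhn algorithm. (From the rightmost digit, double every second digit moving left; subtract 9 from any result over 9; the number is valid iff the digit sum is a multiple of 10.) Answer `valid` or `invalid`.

invalid

From the right, keep odd positions and double even positions (subtract 9 from any doubled value over 9):
  doubled (positions 2,4,...): 3 3 0 0 4 5 7 → sum 22
  kept (positions 1,3,...): 5 9 2 5 8 3 7 6 → sum 45
Total = 67.
67 mod 10 = 7, so the number is invalid.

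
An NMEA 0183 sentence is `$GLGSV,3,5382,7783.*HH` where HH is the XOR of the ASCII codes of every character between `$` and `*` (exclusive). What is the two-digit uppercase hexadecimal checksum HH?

7F

XOR the ASCII codes of the payload characters:
  'G' = 0x47 → acc = 0x47
  'L' = 0x4C → acc = 0x0B
  'G' = 0x47 → acc = 0x4C
  'S' = 0x53 → acc = 0x1F
  'V' = 0x56 → acc = 0x49
  ',' = 0x2C → acc = 0x65
  '3' = 0x33 → acc = 0x56
  ',' = 0x2C → acc = 0x7A
  '5' = 0x35 → acc = 0x4F
  '3' = 0x33 → acc = 0x7C
  '8' = 0x38 → acc = 0x44
  '2' = 0x32 → acc = 0x76
  ',' = 0x2C → acc = 0x5A
  '7' = 0x37 → acc = 0x6D
  '7' = 0x37 → acc = 0x5A
  '8' = 0x38 → acc = 0x62
  '3' = 0x33 → acc = 0x51
  '.' = 0x2E → acc = 0x7F
Checksum = 0x7F.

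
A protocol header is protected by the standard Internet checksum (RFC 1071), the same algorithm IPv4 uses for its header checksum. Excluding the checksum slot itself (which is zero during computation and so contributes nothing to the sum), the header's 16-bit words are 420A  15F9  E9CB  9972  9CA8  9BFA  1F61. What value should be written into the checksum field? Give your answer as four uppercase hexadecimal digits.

One's-complement addition (fold any carry out of bit 15 back into bit 0):
  0x420A + 0x15F9 = 0x05803
  0x5803 + 0xE9CB = 0x141CE → wrap carry → 0x41CF
  0x41CF + 0x9972 = 0x0DB41
  0xDB41 + 0x9CA8 = 0x177E9 → wrap carry → 0x77EA
  0x77EA + 0x9BFA = 0x113E4 → wrap carry → 0x13E5
  0x13E5 + 0x1F61 = 0x03346
One's-complement sum = 0x3346.
Checksum = ~0x3346 & 0xFFFF = 0xCCB9.

CCB9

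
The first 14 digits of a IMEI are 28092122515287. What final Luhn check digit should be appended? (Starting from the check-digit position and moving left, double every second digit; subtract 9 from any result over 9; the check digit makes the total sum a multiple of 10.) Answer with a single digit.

3

Partial digits right→left: 7 8 2 5 1 5 2 2 1 2 9 0 8 2
Double every second digit counting from the check-digit position (so the 1st, 3rd, 5th, ... of the partial from the right).
  doubled (with −9 where >9): 5 4 2 4 2 9 7 → sum 33
  kept as-is: 8 5 5 2 2 0 2 → sum 24
Total = 33 + 24 = 57.
Check digit = (10 − (57 mod 10)) mod 10 = 3.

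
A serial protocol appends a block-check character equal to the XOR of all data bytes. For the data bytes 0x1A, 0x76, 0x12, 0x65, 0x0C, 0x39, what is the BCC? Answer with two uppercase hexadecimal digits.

2E

XOR the bytes together:
  start with 0x1A
  0x1A ⊕ 0x76 = 0x6C
  0x6C ⊕ 0x12 = 0x7E
  0x7E ⊕ 0x65 = 0x1B
  0x1B ⊕ 0x0C = 0x17
  0x17 ⊕ 0x39 = 0x2E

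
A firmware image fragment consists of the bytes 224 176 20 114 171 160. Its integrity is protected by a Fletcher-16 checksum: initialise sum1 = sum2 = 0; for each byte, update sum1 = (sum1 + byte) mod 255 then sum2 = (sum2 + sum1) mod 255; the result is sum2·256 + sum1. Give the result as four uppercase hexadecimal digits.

Running sums (mod 255):
  after byte 0 (224): sum1=224, sum2=224
  after byte 1 (176): sum1=145, sum2=114
  after byte 2 (20): sum1=165, sum2=24
  after byte 3 (114): sum1=24, sum2=48
  after byte 4 (171): sum1=195, sum2=243
  after byte 5 (160): sum1=100, sum2=88
Checksum = sum2·256 + sum1 = 88·256 + 100 = 22628 = 0x5864.

5864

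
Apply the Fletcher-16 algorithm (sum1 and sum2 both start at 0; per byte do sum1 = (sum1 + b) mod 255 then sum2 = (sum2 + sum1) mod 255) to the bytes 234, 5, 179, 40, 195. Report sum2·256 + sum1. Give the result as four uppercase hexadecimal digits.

Running sums (mod 255):
  after byte 0 (234): sum1=234, sum2=234
  after byte 1 (5): sum1=239, sum2=218
  after byte 2 (179): sum1=163, sum2=126
  after byte 3 (40): sum1=203, sum2=74
  after byte 4 (195): sum1=143, sum2=217
Checksum = sum2·256 + sum1 = 217·256 + 143 = 55695 = 0xD98F.

D98F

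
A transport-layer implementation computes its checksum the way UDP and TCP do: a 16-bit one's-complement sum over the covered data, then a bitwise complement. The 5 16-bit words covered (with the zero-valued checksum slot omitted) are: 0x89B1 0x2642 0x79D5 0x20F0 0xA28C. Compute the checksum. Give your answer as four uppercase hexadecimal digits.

12BA

One's-complement addition (fold any carry out of bit 15 back into bit 0):
  0x89B1 + 0x2642 = 0x0AFF3
  0xAFF3 + 0x79D5 = 0x129C8 → wrap carry → 0x29C9
  0x29C9 + 0x20F0 = 0x04AB9
  0x4AB9 + 0xA28C = 0x0ED45
One's-complement sum = 0xED45.
Checksum = ~0xED45 & 0xFFFF = 0x12BA.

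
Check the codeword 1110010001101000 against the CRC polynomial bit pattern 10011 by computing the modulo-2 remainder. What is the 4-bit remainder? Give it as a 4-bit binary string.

Modulo-2 division of 1110010001101000 by 10011:
  pos 0: 11100 XOR 10011 = 01111
  pos 1: 11111 XOR 10011 = 01100
  pos 2: 11000 XOR 10011 = 01011
  pos 3: 10110 XOR 10011 = 00101
  pos 5: 10101 XOR 10011 = 00110
  pos 7: 11010 XOR 10011 = 01001
  pos 8: 10011 XOR 10011 = 00000
Remainder = 0000 (zero — the frame passes the CRC check).

0000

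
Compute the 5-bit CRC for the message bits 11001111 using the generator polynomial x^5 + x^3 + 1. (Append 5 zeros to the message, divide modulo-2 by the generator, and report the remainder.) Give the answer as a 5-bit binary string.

11101

Append 5 zeros: 1100111100000. Divide by 101001 (XOR where the leading bit is 1):
  pos 0: 110011 XOR 101001 = 011010
  pos 1: 110101 XOR 101001 = 011100
  pos 2: 111001 XOR 101001 = 010000
  pos 3: 100000 XOR 101001 = 001001
  pos 5: 100100 XOR 101001 = 001101
  pos 7: 110100 XOR 101001 = 011101
Remainder (last 5 bits) = 11101. This is the CRC / FCS.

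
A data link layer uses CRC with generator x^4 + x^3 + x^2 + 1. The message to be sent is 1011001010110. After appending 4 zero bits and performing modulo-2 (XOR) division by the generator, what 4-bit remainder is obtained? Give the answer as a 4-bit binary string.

Append 4 zeros: 10110010101100000. Divide by 11101 (XOR where the leading bit is 1):
  pos 0: 10110 XOR 11101 = 01011
  pos 1: 10110 XOR 11101 = 01011
  pos 2: 10111 XOR 11101 = 01010
  pos 3: 10100 XOR 11101 = 01001
  pos 4: 10011 XOR 11101 = 01110
  pos 5: 11100 XOR 11101 = 00001
  pos 9: 11100 XOR 11101 = 00001
Remainder (last 4 bits) = 1000. This is the CRC / FCS.

1000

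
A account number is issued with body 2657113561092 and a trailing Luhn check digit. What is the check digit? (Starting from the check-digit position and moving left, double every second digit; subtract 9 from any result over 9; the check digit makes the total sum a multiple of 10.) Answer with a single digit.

Partial digits right→left: 2 9 0 1 6 5 3 1 1 7 5 6 2
Double every second digit counting from the check-digit position (so the 1st, 3rd, 5th, ... of the partial from the right).
  doubled (with −9 where >9): 4 0 3 6 2 1 4 → sum 20
  kept as-is: 9 1 5 1 7 6 → sum 29
Total = 20 + 29 = 49.
Check digit = (10 − (49 mod 10)) mod 10 = 1.

1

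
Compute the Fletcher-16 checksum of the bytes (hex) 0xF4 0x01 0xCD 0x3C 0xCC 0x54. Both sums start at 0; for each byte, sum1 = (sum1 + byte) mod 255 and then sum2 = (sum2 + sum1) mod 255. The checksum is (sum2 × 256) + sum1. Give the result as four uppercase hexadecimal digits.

9C21

Running sums (mod 255):
  after byte 0 (0xF4): sum1=244, sum2=244
  after byte 1 (0x01): sum1=245, sum2=234
  after byte 2 (0xCD): sum1=195, sum2=174
  after byte 3 (0x3C): sum1=0, sum2=174
  after byte 4 (0xCC): sum1=204, sum2=123
  after byte 5 (0x54): sum1=33, sum2=156
Checksum = sum2·256 + sum1 = 156·256 + 33 = 39969 = 0x9C21.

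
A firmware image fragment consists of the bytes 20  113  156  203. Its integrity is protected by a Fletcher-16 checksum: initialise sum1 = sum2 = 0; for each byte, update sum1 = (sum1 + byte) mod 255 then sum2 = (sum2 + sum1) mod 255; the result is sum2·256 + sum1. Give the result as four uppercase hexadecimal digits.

A9ED

Running sums (mod 255):
  after byte 0 (20): sum1=20, sum2=20
  after byte 1 (113): sum1=133, sum2=153
  after byte 2 (156): sum1=34, sum2=187
  after byte 3 (203): sum1=237, sum2=169
Checksum = sum2·256 + sum1 = 169·256 + 237 = 43501 = 0xA9ED.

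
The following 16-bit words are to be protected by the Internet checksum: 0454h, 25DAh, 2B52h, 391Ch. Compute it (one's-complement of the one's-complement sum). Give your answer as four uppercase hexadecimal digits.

7163

One's-complement addition (fold any carry out of bit 15 back into bit 0):
  0x0454 + 0x25DA = 0x02A2E
  0x2A2E + 0x2B52 = 0x05580
  0x5580 + 0x391C = 0x08E9C
One's-complement sum = 0x8E9C.
Checksum = ~0x8E9C & 0xFFFF = 0x7163.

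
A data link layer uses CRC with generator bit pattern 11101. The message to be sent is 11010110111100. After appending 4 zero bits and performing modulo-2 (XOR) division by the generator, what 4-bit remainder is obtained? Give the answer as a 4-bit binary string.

Append 4 zeros: 110101101111000000. Divide by 11101 (XOR where the leading bit is 1):
  pos 0: 11010 XOR 11101 = 00111
  pos 2: 11111 XOR 11101 = 00010
  pos 5: 10011 XOR 11101 = 01110
  pos 6: 11101 XOR 11101 = 00000
  pos 11: 10000 XOR 11101 = 01101
  pos 12: 11010 XOR 11101 = 00111
Remainder (last 4 bits) = 1110. This is the CRC / FCS.

1110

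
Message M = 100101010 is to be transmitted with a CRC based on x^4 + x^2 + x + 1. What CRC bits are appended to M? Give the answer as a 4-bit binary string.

Append 4 zeros: 1001010100000. Divide by 10111 (XOR where the leading bit is 1):
  pos 0: 10010 XOR 10111 = 00101
  pos 2: 10110 XOR 10111 = 00001
  pos 6: 11000 XOR 10111 = 01111
  pos 7: 11110 XOR 10111 = 01001
  pos 8: 10010 XOR 10111 = 00101
Remainder (last 4 bits) = 0101. This is the CRC / FCS.

0101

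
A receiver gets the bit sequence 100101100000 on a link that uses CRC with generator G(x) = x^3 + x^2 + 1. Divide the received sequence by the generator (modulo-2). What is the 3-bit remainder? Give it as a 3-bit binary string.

000

Modulo-2 division of 100101100000 by 1101:
  pos 0: 1001 XOR 1101 = 0100
  pos 1: 1000 XOR 1101 = 0101
  pos 2: 1011 XOR 1101 = 0110
  pos 3: 1101 XOR 1101 = 0000
Remainder = 000 (zero — the frame passes the CRC check).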